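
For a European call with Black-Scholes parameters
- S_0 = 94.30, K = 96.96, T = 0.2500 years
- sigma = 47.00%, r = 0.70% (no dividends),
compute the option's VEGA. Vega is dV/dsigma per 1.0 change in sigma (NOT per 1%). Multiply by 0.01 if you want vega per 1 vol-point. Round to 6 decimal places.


Answer: Vega = 18.809722

Derivation:
d1 = 0.0065751801; d2 = -0.2284248199
phi(d1) = 0.3989336568; exp(-qT) = 1.0000000000; exp(-rT) = 0.9982515304
Vega = S * exp(-qT) * phi(d1) * sqrt(T) = 94.3000 * 1.0000000000 * 0.3989336568 * 0.5000000000 = 18.809722


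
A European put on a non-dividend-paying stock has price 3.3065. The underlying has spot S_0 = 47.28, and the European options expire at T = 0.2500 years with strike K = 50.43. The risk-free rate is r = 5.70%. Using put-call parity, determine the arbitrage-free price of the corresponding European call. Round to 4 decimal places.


Put-call parity: C - P = S_0 * exp(-qT) - K * exp(-rT).
S_0 * exp(-qT) = 47.2800 * 1.00000000 = 47.28000000
K * exp(-rT) = 50.4300 * 0.98585105 = 49.71646849
C = P + S*exp(-qT) - K*exp(-rT)
C = 3.3065 + 47.28000000 - 49.71646849 = 0.8700

Answer: Call price = 0.8700


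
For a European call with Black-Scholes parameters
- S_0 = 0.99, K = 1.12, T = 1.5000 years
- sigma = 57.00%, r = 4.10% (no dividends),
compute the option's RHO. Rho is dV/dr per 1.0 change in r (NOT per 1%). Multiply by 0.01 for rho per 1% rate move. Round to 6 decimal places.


d1 = 0.2604136757; d2 = -0.4376909010
phi(d1) = 0.3856418560; exp(-qT) = 1.0000000000; exp(-rT) = 0.9403529457
N(d2) = 0.3308051832
Rho = K*T*exp(-rT)*N(d2) = 1.1200 * 1.5000 * 0.9403529457 * 0.3308051832 = 0.522604

Answer: Rho = 0.522604


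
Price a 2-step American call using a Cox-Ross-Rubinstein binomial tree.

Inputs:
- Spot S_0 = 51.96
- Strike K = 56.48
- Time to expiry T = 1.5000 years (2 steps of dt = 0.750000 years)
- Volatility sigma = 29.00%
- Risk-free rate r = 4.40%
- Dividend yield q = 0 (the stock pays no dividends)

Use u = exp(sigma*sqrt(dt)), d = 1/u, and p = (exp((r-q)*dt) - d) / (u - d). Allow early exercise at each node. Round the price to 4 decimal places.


dt = T/N = 0.750000
u = exp(sigma*sqrt(dt)) = 1.285500; d = 1/u = 0.777908
p = (exp((r-q)*dt) - d) / (u - d) = 0.503639
Discount per step: exp(-r*dt) = 0.967539
Stock lattice S(k, i) with i counting down-moves:
  k=0: S(0,0) = 51.9600
  k=1: S(1,0) = 66.7946; S(1,1) = 40.4201
  k=2: S(2,0) = 85.8644; S(2,1) = 51.9600; S(2,2) = 31.4431
Terminal payoffs V(N, i) = max(S_T - K, 0):
  V(2,0) = 29.384367; V(2,1) = 0.000000; V(2,2) = 0.000000
Backward induction: V(k, i) = exp(-r*dt) * [p * V(k+1, i) + (1-p) * V(k+1, i+1)]; then take max(V_cont, immediate exercise) for American.
  V(1,0) = exp(-r*dt) * [p*29.384367 + (1-p)*0.000000] = 14.318701; exercise = 10.314555; V(1,0) = max -> 14.318701
  V(1,1) = exp(-r*dt) * [p*0.000000 + (1-p)*0.000000] = 0.000000; exercise = 0.000000; V(1,1) = max -> 0.000000
  V(0,0) = exp(-r*dt) * [p*14.318701 + (1-p)*0.000000] = 6.977357; exercise = 0.000000; V(0,0) = max -> 6.977357

Answer: Price = V(0,0) = 6.9774


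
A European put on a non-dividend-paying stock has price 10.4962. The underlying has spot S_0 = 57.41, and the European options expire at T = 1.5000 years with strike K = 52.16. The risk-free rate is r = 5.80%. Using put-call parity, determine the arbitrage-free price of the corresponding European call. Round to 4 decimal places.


Put-call parity: C - P = S_0 * exp(-qT) - K * exp(-rT).
S_0 * exp(-qT) = 57.4100 * 1.00000000 = 57.41000000
K * exp(-rT) = 52.1600 * 0.91667710 = 47.81387731
C = P + S*exp(-qT) - K*exp(-rT)
C = 10.4962 + 57.41000000 - 47.81387731 = 20.0923

Answer: Call price = 20.0923


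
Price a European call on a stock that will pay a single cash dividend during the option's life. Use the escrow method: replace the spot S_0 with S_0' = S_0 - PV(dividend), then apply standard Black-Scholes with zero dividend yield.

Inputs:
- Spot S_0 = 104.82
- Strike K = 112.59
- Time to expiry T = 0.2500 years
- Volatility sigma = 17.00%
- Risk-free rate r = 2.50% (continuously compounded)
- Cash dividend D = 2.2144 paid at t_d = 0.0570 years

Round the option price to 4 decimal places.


PV(D) = D * exp(-r * t_d) = 2.2144 * 0.99857601 = 2.21124673
S_0' = S_0 - PV(D) = 104.8200 - 2.21124673 = 102.60875327
d1 = (ln(S_0'/K) + (r + sigma^2/2)*T) / (sigma*sqrt(T)) = -0.97608421
d2 = d1 - sigma*sqrt(T) = -1.06108421
exp(-rT) = 0.99376949
N(d1) = 0.16451137; N(d2) = 0.14432582
C = S_0' * N(d1) - K * exp(-rT) * N(d2) = 102.60875327 * 0.16451137 - 112.5900 * 0.99376949 * 0.14432582 = 0.7319

Answer: Price = 0.7319


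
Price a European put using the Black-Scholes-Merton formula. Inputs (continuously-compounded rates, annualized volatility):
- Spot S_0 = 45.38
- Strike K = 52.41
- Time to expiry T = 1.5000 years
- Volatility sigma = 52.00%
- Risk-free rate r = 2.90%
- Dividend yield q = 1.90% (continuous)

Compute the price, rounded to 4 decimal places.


Answer: Price = 15.0477

Derivation:
d1 = (ln(S/K) + (r - q + 0.5*sigma^2) * T) / (sigma * sqrt(T)) = 0.11583899
d2 = d1 - sigma * sqrt(T) = -0.52102835
exp(-rT) = 0.95743255; exp(-qT) = 0.97190229
P = K * exp(-rT) * N(-d2) - S_0 * exp(-qT) * N(-d1)
N(-d1) = 0.45389008; N(-d2) = 0.69882649
P = 52.4100 * 0.95743255 * 0.69882649 - 45.3800 * 0.97190229 * 0.45389008 = 15.0477


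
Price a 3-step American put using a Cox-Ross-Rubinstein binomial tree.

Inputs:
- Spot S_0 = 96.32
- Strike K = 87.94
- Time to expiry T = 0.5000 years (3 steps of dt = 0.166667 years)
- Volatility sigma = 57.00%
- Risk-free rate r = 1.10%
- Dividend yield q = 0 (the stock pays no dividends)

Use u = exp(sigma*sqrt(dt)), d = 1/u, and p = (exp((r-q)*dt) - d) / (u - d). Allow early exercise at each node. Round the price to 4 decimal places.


Answer: Price = V(0,0) = 11.5610

Derivation:
dt = T/N = 0.166667
u = exp(sigma*sqrt(dt)) = 1.262005; d = 1/u = 0.792390
p = (exp((r-q)*dt) - d) / (u - d) = 0.445993
Discount per step: exp(-r*dt) = 0.998168
Stock lattice S(k, i) with i counting down-moves:
  k=0: S(0,0) = 96.3200
  k=1: S(1,0) = 121.5563; S(1,1) = 76.3230
  k=2: S(2,0) = 153.4046; S(2,1) = 96.3200; S(2,2) = 60.4776
  k=3: S(3,0) = 193.5974; S(3,1) = 121.5563; S(3,2) = 76.3230; S(3,3) = 47.9218
Terminal payoffs V(N, i) = max(K - S_T, 0):
  V(3,0) = 0.000000; V(3,1) = 0.000000; V(3,2) = 11.616991; V(3,3) = 40.018157
Backward induction: V(k, i) = exp(-r*dt) * [p * V(k+1, i) + (1-p) * V(k+1, i+1)]; then take max(V_cont, immediate exercise) for American.
  V(2,0) = exp(-r*dt) * [p*0.000000 + (1-p)*0.000000] = 0.000000; exercise = 0.000000; V(2,0) = max -> 0.000000
  V(2,1) = exp(-r*dt) * [p*0.000000 + (1-p)*11.616991] = 6.424103; exercise = 0.000000; V(2,1) = max -> 6.424103
  V(2,2) = exp(-r*dt) * [p*11.616991 + (1-p)*40.018157] = 27.301332; exercise = 27.462407; V(2,2) = max -> 27.462407
  V(1,0) = exp(-r*dt) * [p*0.000000 + (1-p)*6.424103] = 3.552478; exercise = 0.000000; V(1,0) = max -> 3.552478
  V(1,1) = exp(-r*dt) * [p*6.424103 + (1-p)*27.462407] = 18.046351; exercise = 11.616991; V(1,1) = max -> 18.046351
  V(0,0) = exp(-r*dt) * [p*3.552478 + (1-p)*18.046351] = 11.560968; exercise = 0.000000; V(0,0) = max -> 11.560968


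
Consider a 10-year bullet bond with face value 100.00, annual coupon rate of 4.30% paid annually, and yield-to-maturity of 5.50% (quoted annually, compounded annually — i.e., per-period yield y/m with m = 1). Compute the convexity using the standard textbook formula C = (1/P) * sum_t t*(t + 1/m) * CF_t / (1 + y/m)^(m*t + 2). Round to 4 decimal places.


Answer: Convexity = 76.0341

Derivation:
Coupon per period c = face * coupon_rate / m = 4.300000
Periods per year m = 1; per-period yield y/m = 0.055000
Number of cashflows N = 10
Cashflows (t years, CF_t, discount factor 1/(1+y/m)^(m*t), PV):
  t = 1.0000: CF_t = 4.300000, DF = 0.947867, PV = 4.075829
  t = 2.0000: CF_t = 4.300000, DF = 0.898452, PV = 3.863345
  t = 3.0000: CF_t = 4.300000, DF = 0.851614, PV = 3.661939
  t = 4.0000: CF_t = 4.300000, DF = 0.807217, PV = 3.471032
  t = 5.0000: CF_t = 4.300000, DF = 0.765134, PV = 3.290078
  t = 6.0000: CF_t = 4.300000, DF = 0.725246, PV = 3.118557
  t = 7.0000: CF_t = 4.300000, DF = 0.687437, PV = 2.955978
  t = 8.0000: CF_t = 4.300000, DF = 0.651599, PV = 2.801875
  t = 9.0000: CF_t = 4.300000, DF = 0.617629, PV = 2.655806
  t = 10.0000: CF_t = 104.300000, DF = 0.585431, PV = 61.060409
Price P = sum_t PV_t = 90.954849
Convexity numerator sum_t t*(t + 1/m) * CF_t / (1+y/m)^(m*t + 2):
  t = 1.0000: term = 7.323878
  t = 2.0000: term = 20.826192
  t = 3.0000: term = 39.480933
  t = 4.0000: term = 62.371142
  t = 5.0000: term = 88.679348
  t = 6.0000: term = 117.678756
  t = 7.0000: term = 148.725126
  t = 8.0000: term = 181.249307
  t = 9.0000: term = 214.750364
  t = 10.0000: term = 6034.585960
Convexity = (1/P) * sum = 6915.671006 / 90.954849 = 76.034110


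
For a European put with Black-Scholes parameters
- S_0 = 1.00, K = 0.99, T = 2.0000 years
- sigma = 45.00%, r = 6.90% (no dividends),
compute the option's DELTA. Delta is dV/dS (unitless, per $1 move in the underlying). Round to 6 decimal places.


Answer: Delta = -0.290873

Derivation:
d1 = 0.5508367103; d2 = -0.0855593928
phi(d1) = 0.3427859518; exp(-qT) = 1.0000000000; exp(-rT) = 0.8710986917
N(-d1) = 0.2908728082
Delta = -exp(-qT) * N(-d1) = -1.0000000000 * 0.2908728082 = -0.290873


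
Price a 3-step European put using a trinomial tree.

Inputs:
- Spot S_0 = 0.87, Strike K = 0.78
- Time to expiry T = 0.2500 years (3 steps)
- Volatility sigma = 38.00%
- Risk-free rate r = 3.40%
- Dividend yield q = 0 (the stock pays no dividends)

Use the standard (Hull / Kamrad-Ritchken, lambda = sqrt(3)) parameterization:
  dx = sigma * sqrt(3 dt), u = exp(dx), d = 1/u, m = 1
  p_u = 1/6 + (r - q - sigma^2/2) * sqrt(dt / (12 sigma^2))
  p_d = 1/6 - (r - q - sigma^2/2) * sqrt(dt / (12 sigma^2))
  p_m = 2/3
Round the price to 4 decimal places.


Answer: Price = V(0,0) = 0.0277

Derivation:
dt = T/N = 0.083333; dx = sigma*sqrt(3*dt) = 0.190000
u = exp(dx) = 1.209250; d = 1/u = 0.826959
p_u = 0.158289, p_m = 0.666667, p_d = 0.175044
Discount per step: exp(-r*dt) = 0.997171
Stock lattice S(k, j) with j the centered position index:
  k=0: S(0,+0) = 0.8700
  k=1: S(1,-1) = 0.7195; S(1,+0) = 0.8700; S(1,+1) = 1.0520
  k=2: S(2,-2) = 0.5950; S(2,-1) = 0.7195; S(2,+0) = 0.8700; S(2,+1) = 1.0520; S(2,+2) = 1.2722
  k=3: S(3,-3) = 0.4920; S(3,-2) = 0.5950; S(3,-1) = 0.7195; S(3,+0) = 0.8700; S(3,+1) = 1.0520; S(3,+2) = 1.2722; S(3,+3) = 1.5384
Terminal payoffs V(N, j) = max(K - S_T, 0):
  V(3,-3) = 0.287993; V(3,-2) = 0.185041; V(3,-1) = 0.060546; V(3,+0) = 0.000000; V(3,+1) = 0.000000; V(3,+2) = 0.000000; V(3,+3) = 0.000000
Backward induction: V(k, j) = exp(-r*dt) * [p_u * V(k+1, j+1) + p_m * V(k+1, j) + p_d * V(k+1, j-1)]
  V(2,-2) = exp(-r*dt) * [p_u*0.060546 + p_m*0.185041 + p_d*0.287993] = 0.182837
  V(2,-1) = exp(-r*dt) * [p_u*0.000000 + p_m*0.060546 + p_d*0.185041] = 0.072548
  V(2,+0) = exp(-r*dt) * [p_u*0.000000 + p_m*0.000000 + p_d*0.060546] = 0.010568
  V(2,+1) = exp(-r*dt) * [p_u*0.000000 + p_m*0.000000 + p_d*0.000000] = 0.000000
  V(2,+2) = exp(-r*dt) * [p_u*0.000000 + p_m*0.000000 + p_d*0.000000] = 0.000000
  V(1,-1) = exp(-r*dt) * [p_u*0.010568 + p_m*0.072548 + p_d*0.182837] = 0.081811
  V(1,+0) = exp(-r*dt) * [p_u*0.000000 + p_m*0.010568 + p_d*0.072548] = 0.019689
  V(1,+1) = exp(-r*dt) * [p_u*0.000000 + p_m*0.000000 + p_d*0.010568] = 0.001845
  V(0,+0) = exp(-r*dt) * [p_u*0.001845 + p_m*0.019689 + p_d*0.081811] = 0.027660


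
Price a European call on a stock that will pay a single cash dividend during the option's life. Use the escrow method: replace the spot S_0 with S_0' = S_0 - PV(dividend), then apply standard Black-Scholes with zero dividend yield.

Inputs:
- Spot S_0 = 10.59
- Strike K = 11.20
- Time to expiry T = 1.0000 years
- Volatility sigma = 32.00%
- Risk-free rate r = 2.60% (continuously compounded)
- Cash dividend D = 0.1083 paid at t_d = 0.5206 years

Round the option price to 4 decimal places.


Answer: Price = 1.1558

Derivation:
PV(D) = D * exp(-r * t_d) = 0.1083 * 0.98655559 = 0.10684397
S_0' = S_0 - PV(D) = 10.5900 - 0.10684397 = 10.48315603
d1 = (ln(S_0'/K) + (r + sigma^2/2)*T) / (sigma*sqrt(T)) = 0.03455001
d2 = d1 - sigma*sqrt(T) = -0.28544999
exp(-rT) = 0.97433509
N(d1) = 0.51378072; N(d2) = 0.38764971
C = S_0' * N(d1) - K * exp(-rT) * N(d2) = 10.48315603 * 0.51378072 - 11.2000 * 0.97433509 * 0.38764971 = 1.1558


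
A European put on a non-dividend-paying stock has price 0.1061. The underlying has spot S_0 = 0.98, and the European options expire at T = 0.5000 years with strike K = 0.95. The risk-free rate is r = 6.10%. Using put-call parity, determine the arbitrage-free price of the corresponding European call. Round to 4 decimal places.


Put-call parity: C - P = S_0 * exp(-qT) - K * exp(-rT).
S_0 * exp(-qT) = 0.9800 * 1.00000000 = 0.98000000
K * exp(-rT) = 0.9500 * 0.96996043 = 0.92146241
C = P + S*exp(-qT) - K*exp(-rT)
C = 0.1061 + 0.98000000 - 0.92146241 = 0.1646

Answer: Call price = 0.1646


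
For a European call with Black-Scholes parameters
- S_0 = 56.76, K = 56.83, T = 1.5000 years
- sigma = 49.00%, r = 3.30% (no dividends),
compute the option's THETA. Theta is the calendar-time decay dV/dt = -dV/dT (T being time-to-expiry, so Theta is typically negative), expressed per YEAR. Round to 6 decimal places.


d1 = 0.3804915675; d2 = -0.2196334195
phi(d1) = 0.3710845111; exp(-qT) = 1.0000000000; exp(-rT) = 0.9517051581
Theta = -S*exp(-qT)*phi(d1)*sigma/(2*sqrt(T)) - r*K*exp(-rT)*N(d2) + q*S*exp(-qT)*N(d1)
N(d1) = 0.6482097226; N(d2) = 0.4130783309; sqrt(T) = 1.2247448714
Term 1 = -56.7600 * 1.0000000000 * 0.3710845111 * 0.4900 / (2 * 1.2247448714) = -4.2134288934
Term 2 = -0.0330 * 56.8300 * 0.9517051581 * 0.4130783309 = -0.7372697794
Term 3 = 0 (no dividend yield, q = 0)
Theta = -4.2134288934 + (-0.7372697794) + (0.0000000000) = -4.950699

Answer: Theta = -4.950699


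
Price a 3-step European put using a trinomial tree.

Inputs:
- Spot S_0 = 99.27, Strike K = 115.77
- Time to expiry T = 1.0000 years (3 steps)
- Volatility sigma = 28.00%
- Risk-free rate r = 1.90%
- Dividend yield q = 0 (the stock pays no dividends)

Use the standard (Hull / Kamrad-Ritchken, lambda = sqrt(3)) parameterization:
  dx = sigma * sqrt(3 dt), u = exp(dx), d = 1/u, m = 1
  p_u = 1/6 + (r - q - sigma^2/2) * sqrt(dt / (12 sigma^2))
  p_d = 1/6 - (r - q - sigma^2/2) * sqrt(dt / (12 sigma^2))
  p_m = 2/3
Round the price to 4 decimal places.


dt = T/N = 0.333333; dx = sigma*sqrt(3*dt) = 0.280000
u = exp(dx) = 1.323130; d = 1/u = 0.755784
p_u = 0.154643, p_m = 0.666667, p_d = 0.178690
Discount per step: exp(-r*dt) = 0.993687
Stock lattice S(k, j) with j the centered position index:
  k=0: S(0,+0) = 99.2700
  k=1: S(1,-1) = 75.0267; S(1,+0) = 99.2700; S(1,+1) = 131.3471
  k=2: S(2,-2) = 56.7039; S(2,-1) = 75.0267; S(2,+0) = 99.2700; S(2,+1) = 131.3471; S(2,+2) = 173.7893
  k=3: S(3,-3) = 42.8559; S(3,-2) = 56.7039; S(3,-1) = 75.0267; S(3,+0) = 99.2700; S(3,+1) = 131.3471; S(3,+2) = 173.7893; S(3,+3) = 229.9457
Terminal payoffs V(N, j) = max(K - S_T, 0):
  V(3,-3) = 72.914096; V(3,-2) = 59.066076; V(3,-1) = 40.743348; V(3,+0) = 16.500000; V(3,+1) = 0.000000; V(3,+2) = 0.000000; V(3,+3) = 0.000000
Backward induction: V(k, j) = exp(-r*dt) * [p_u * V(k+1, j+1) + p_m * V(k+1, j) + p_d * V(k+1, j-1)]
  V(2,-2) = exp(-r*dt) * [p_u*40.743348 + p_m*59.066076 + p_d*72.914096] = 58.336470
  V(2,-1) = exp(-r*dt) * [p_u*16.500000 + p_m*40.743348 + p_d*59.066076] = 40.014157
  V(2,+0) = exp(-r*dt) * [p_u*0.000000 + p_m*16.500000 + p_d*40.743348] = 18.165038
  V(2,+1) = exp(-r*dt) * [p_u*0.000000 + p_m*0.000000 + p_d*16.500000] = 2.929779
  V(2,+2) = exp(-r*dt) * [p_u*0.000000 + p_m*0.000000 + p_d*0.000000] = 0.000000
  V(1,-1) = exp(-r*dt) * [p_u*18.165038 + p_m*40.014157 + p_d*58.336470] = 39.657409
  V(1,+0) = exp(-r*dt) * [p_u*2.929779 + p_m*18.165038 + p_d*40.014157] = 19.588787
  V(1,+1) = exp(-r*dt) * [p_u*0.000000 + p_m*2.929779 + p_d*18.165038] = 5.166281
  V(0,+0) = exp(-r*dt) * [p_u*5.166281 + p_m*19.588787 + p_d*39.657409] = 20.812292

Answer: Price = V(0,0) = 20.8123


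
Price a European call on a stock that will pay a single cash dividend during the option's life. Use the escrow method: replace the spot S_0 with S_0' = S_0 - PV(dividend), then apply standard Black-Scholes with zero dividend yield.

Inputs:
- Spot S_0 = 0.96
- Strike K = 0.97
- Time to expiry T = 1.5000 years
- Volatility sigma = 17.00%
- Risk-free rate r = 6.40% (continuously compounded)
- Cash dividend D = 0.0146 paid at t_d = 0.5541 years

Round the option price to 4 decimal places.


PV(D) = D * exp(-r * t_d) = 0.0146 * 0.96515902 = 0.01409132
S_0' = S_0 - PV(D) = 0.9600 - 0.01409132 = 0.94590868
d1 = (ln(S_0'/K) + (r + sigma^2/2)*T) / (sigma*sqrt(T)) = 0.44439007
d2 = d1 - sigma*sqrt(T) = 0.23618344
exp(-rT) = 0.90846402
N(d1) = 0.67161970; N(d2) = 0.59335484
C = S_0' * N(d1) - K * exp(-rT) * N(d2) = 0.94590868 * 0.67161970 - 0.9700 * 0.90846402 * 0.59335484 = 0.1124

Answer: Price = 0.1124


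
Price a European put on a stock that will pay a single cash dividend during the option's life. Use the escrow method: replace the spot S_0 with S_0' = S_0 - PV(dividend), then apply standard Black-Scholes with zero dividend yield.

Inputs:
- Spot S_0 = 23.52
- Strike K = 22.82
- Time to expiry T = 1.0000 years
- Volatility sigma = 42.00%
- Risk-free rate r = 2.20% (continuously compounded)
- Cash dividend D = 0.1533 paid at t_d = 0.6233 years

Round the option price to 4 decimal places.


PV(D) = D * exp(-r * t_d) = 0.1533 * 0.98638099 = 0.15121221
S_0' = S_0 - PV(D) = 23.5200 - 0.15121221 = 23.36878779
d1 = (ln(S_0'/K) + (r + sigma^2/2)*T) / (sigma*sqrt(T)) = 0.31896174
d2 = d1 - sigma*sqrt(T) = -0.10103826
exp(-rT) = 0.97824024
N(-d1) = 0.37487776; N(-d2) = 0.54023995
P = K * exp(-rT) * N(-d2) - S_0' * N(-d1) = 22.8200 * 0.97824024 * 0.54023995 - 23.36878779 * 0.37487776 = 3.2996

Answer: Price = 3.2996


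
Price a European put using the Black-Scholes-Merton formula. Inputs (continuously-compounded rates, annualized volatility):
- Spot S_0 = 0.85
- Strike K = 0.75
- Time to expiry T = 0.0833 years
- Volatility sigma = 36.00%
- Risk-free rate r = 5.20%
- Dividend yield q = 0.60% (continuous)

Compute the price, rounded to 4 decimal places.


d1 = (ln(S/K) + (r - q + 0.5*sigma^2) * T) / (sigma * sqrt(T)) = 1.29345387
d2 = d1 - sigma * sqrt(T) = 1.18955161
exp(-rT) = 0.99567777; exp(-qT) = 0.99950032
P = K * exp(-rT) * N(-d2) - S_0 * exp(-qT) * N(-d1)
N(-d1) = 0.09792706; N(-d2) = 0.11711134
P = 0.7500 * 0.99567777 * 0.11711134 - 0.8500 * 0.99950032 * 0.09792706 = 0.0043

Answer: Price = 0.0043


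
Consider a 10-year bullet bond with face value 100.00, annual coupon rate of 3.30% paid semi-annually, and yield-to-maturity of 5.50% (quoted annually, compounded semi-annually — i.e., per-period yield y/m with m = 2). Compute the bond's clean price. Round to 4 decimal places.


Coupon per period c = face * coupon_rate / m = 1.650000
Periods per year m = 2; per-period yield y/m = 0.027500
Number of cashflows N = 20
Cashflows (t years, CF_t, discount factor 1/(1+y/m)^(m*t), PV):
  t = 0.5000: CF_t = 1.650000, DF = 0.973236, PV = 1.605839
  t = 1.0000: CF_t = 1.650000, DF = 0.947188, PV = 1.562861
  t = 1.5000: CF_t = 1.650000, DF = 0.921838, PV = 1.521032
  t = 2.0000: CF_t = 1.650000, DF = 0.897166, PV = 1.480323
  t = 2.5000: CF_t = 1.650000, DF = 0.873154, PV = 1.440704
  t = 3.0000: CF_t = 1.650000, DF = 0.849785, PV = 1.402145
  t = 3.5000: CF_t = 1.650000, DF = 0.827041, PV = 1.364618
  t = 4.0000: CF_t = 1.650000, DF = 0.804906, PV = 1.328095
  t = 4.5000: CF_t = 1.650000, DF = 0.783364, PV = 1.292550
  t = 5.0000: CF_t = 1.650000, DF = 0.762398, PV = 1.257957
  t = 5.5000: CF_t = 1.650000, DF = 0.741993, PV = 1.224289
  t = 6.0000: CF_t = 1.650000, DF = 0.722134, PV = 1.191522
  t = 6.5000: CF_t = 1.650000, DF = 0.702807, PV = 1.159632
  t = 7.0000: CF_t = 1.650000, DF = 0.683997, PV = 1.128596
  t = 7.5000: CF_t = 1.650000, DF = 0.665691, PV = 1.098390
  t = 8.0000: CF_t = 1.650000, DF = 0.647874, PV = 1.068992
  t = 8.5000: CF_t = 1.650000, DF = 0.630535, PV = 1.040382
  t = 9.0000: CF_t = 1.650000, DF = 0.613659, PV = 1.012537
  t = 9.5000: CF_t = 1.650000, DF = 0.597235, PV = 0.985438
  t = 10.0000: CF_t = 101.650000, DF = 0.581251, PV = 59.084120
Price P = sum_t PV_t = 83.250023

Answer: Price = 83.2500


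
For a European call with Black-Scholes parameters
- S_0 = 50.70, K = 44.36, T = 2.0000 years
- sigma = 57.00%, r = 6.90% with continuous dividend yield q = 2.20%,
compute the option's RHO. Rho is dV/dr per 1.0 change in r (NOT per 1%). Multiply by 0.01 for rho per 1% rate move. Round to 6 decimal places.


Answer: Rho = 34.928956

Derivation:
d1 = 0.6853821635; d2 = -0.1207195670
phi(d1) = 0.3154317675; exp(-qT) = 0.9569539575; exp(-rT) = 0.8710986917
N(d2) = 0.4519565801
Rho = K*T*exp(-rT)*N(d2) = 44.3600 * 2.0000 * 0.8710986917 * 0.4519565801 = 34.928956


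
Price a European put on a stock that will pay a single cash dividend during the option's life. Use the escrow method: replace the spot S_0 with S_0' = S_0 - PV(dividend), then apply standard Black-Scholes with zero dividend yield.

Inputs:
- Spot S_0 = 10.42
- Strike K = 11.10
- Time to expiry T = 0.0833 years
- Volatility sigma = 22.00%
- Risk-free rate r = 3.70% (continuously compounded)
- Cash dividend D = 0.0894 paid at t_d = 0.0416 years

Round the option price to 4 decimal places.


PV(D) = D * exp(-r * t_d) = 0.0894 * 0.99846198 = 0.08926250
S_0' = S_0 - PV(D) = 10.4200 - 0.08926250 = 10.33073750
d1 = (ln(S_0'/K) + (r + sigma^2/2)*T) / (sigma*sqrt(T)) = -1.05083243
d2 = d1 - sigma*sqrt(T) = -1.11432826
exp(-rT) = 0.99692264
N(-d1) = 0.85333222; N(-d2) = 0.86743081
P = K * exp(-rT) * N(-d2) - S_0' * N(-d1) = 11.1000 * 0.99692264 * 0.86743081 - 10.33073750 * 0.85333222 = 0.7833

Answer: Price = 0.7833


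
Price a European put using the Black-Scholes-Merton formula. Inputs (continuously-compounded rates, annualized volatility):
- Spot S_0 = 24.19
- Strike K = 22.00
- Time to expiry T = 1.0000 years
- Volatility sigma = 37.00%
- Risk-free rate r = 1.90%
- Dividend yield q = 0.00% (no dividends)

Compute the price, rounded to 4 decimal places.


Answer: Price = 2.2132

Derivation:
d1 = (ln(S/K) + (r - q + 0.5*sigma^2) * T) / (sigma * sqrt(T)) = 0.49282938
d2 = d1 - sigma * sqrt(T) = 0.12282938
exp(-rT) = 0.98117936; exp(-qT) = 1.00000000
P = K * exp(-rT) * N(-d2) - S_0 * exp(-qT) * N(-d1)
N(-d1) = 0.31106657; N(-d2) = 0.45112110
P = 22.0000 * 0.98117936 * 0.45112110 - 24.1900 * 1.00000000 * 0.31106657 = 2.2132


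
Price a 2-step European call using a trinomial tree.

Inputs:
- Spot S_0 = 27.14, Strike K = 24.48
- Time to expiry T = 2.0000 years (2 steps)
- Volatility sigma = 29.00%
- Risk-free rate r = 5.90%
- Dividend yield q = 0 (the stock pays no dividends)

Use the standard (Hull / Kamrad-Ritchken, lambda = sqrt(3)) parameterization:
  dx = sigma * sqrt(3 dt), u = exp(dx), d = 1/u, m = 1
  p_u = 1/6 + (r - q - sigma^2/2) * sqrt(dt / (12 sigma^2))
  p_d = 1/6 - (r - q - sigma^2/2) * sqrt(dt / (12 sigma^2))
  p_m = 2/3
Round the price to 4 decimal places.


Answer: Price = V(0,0) = 7.0964

Derivation:
dt = T/N = 1.000000; dx = sigma*sqrt(3*dt) = 0.502295
u = exp(dx) = 1.652509; d = 1/u = 0.605140
p_u = 0.183539, p_m = 0.666667, p_d = 0.149794
Discount per step: exp(-r*dt) = 0.942707
Stock lattice S(k, j) with j the centered position index:
  k=0: S(0,+0) = 27.1400
  k=1: S(1,-1) = 16.4235; S(1,+0) = 27.1400; S(1,+1) = 44.8491
  k=2: S(2,-2) = 9.9385; S(2,-1) = 16.4235; S(2,+0) = 27.1400; S(2,+1) = 44.8491; S(2,+2) = 74.1135
Terminal payoffs V(N, j) = max(S_T - K, 0):
  V(2,-2) = 0.000000; V(2,-1) = 0.000000; V(2,+0) = 2.660000; V(2,+1) = 20.369094; V(2,+2) = 49.633531
Backward induction: V(k, j) = exp(-r*dt) * [p_u * V(k+1, j+1) + p_m * V(k+1, j) + p_d * V(k+1, j-1)]
  V(1,-1) = exp(-r*dt) * [p_u*2.660000 + p_m*0.000000 + p_d*0.000000] = 0.460243
  V(1,+0) = exp(-r*dt) * [p_u*20.369094 + p_m*2.660000 + p_d*0.000000] = 5.196069
  V(1,+1) = exp(-r*dt) * [p_u*49.633531 + p_m*20.369094 + p_d*2.660000] = 21.764788
  V(0,+0) = exp(-r*dt) * [p_u*21.764788 + p_m*5.196069 + p_d*0.460243] = 7.096395


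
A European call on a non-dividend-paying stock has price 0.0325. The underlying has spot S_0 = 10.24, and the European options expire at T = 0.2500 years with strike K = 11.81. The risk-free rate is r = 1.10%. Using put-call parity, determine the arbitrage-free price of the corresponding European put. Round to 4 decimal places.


Put-call parity: C - P = S_0 * exp(-qT) - K * exp(-rT).
S_0 * exp(-qT) = 10.2400 * 1.00000000 = 10.24000000
K * exp(-rT) = 11.8100 * 0.99725378 = 11.77756712
P = C - S*exp(-qT) + K*exp(-rT)
P = 0.0325 - 10.24000000 + 11.77756712 = 1.5701

Answer: Put price = 1.5701


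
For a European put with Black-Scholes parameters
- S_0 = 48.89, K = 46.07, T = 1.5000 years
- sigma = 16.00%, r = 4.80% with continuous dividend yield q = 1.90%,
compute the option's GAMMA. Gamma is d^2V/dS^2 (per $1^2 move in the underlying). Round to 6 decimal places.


Answer: Gamma = 0.033329

Derivation:
d1 = 0.6231445651; d2 = 0.4271853857
phi(d1) = 0.3285411746; exp(-qT) = 0.9719022941; exp(-rT) = 0.9305308958
Gamma = exp(-qT) * phi(d1) / (S * sigma * sqrt(T)) = 0.9719022941 * 0.3285411746 / (48.8900 * 0.1600 * 1.2247448714) = 0.033329


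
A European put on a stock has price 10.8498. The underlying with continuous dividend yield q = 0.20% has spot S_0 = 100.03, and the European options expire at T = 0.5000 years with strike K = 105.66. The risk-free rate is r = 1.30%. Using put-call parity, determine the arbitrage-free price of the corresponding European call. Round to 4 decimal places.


Answer: Call price = 5.8044

Derivation:
Put-call parity: C - P = S_0 * exp(-qT) - K * exp(-rT).
S_0 * exp(-qT) = 100.0300 * 0.99900050 = 99.93002000
K * exp(-rT) = 105.6600 * 0.99352108 = 104.97543724
C = P + S*exp(-qT) - K*exp(-rT)
C = 10.8498 + 99.93002000 - 104.97543724 = 5.8044


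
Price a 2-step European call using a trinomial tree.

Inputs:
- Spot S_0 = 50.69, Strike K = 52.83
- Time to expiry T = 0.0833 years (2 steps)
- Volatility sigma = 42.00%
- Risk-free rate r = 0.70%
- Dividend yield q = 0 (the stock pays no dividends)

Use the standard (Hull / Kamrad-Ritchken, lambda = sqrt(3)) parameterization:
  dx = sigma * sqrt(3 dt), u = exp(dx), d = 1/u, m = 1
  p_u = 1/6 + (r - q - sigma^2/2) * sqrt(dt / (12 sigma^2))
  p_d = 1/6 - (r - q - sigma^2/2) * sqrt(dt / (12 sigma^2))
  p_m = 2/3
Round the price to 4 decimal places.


Answer: Price = V(0,0) = 1.6066

Derivation:
dt = T/N = 0.041650; dx = sigma*sqrt(3*dt) = 0.148463
u = exp(dx) = 1.160050; d = 1/u = 0.862032
p_u = 0.155277, p_m = 0.666667, p_d = 0.178057
Discount per step: exp(-r*dt) = 0.999708
Stock lattice S(k, j) with j the centered position index:
  k=0: S(0,+0) = 50.6900
  k=1: S(1,-1) = 43.6964; S(1,+0) = 50.6900; S(1,+1) = 58.8029
  k=2: S(2,-2) = 37.6677; S(2,-1) = 43.6964; S(2,+0) = 50.6900; S(2,+1) = 58.8029; S(2,+2) = 68.2143
Terminal payoffs V(N, j) = max(S_T - K, 0):
  V(2,-2) = 0.000000; V(2,-1) = 0.000000; V(2,+0) = 0.000000; V(2,+1) = 5.972912; V(2,+2) = 15.384292
Backward induction: V(k, j) = exp(-r*dt) * [p_u * V(k+1, j+1) + p_m * V(k+1, j) + p_d * V(k+1, j-1)]
  V(1,-1) = exp(-r*dt) * [p_u*0.000000 + p_m*0.000000 + p_d*0.000000] = 0.000000
  V(1,+0) = exp(-r*dt) * [p_u*5.972912 + p_m*0.000000 + p_d*0.000000] = 0.927184
  V(1,+1) = exp(-r*dt) * [p_u*15.384292 + p_m*5.972912 + p_d*0.000000] = 6.368906
  V(0,+0) = exp(-r*dt) * [p_u*6.368906 + p_m*0.927184 + p_d*0.000000] = 1.606596


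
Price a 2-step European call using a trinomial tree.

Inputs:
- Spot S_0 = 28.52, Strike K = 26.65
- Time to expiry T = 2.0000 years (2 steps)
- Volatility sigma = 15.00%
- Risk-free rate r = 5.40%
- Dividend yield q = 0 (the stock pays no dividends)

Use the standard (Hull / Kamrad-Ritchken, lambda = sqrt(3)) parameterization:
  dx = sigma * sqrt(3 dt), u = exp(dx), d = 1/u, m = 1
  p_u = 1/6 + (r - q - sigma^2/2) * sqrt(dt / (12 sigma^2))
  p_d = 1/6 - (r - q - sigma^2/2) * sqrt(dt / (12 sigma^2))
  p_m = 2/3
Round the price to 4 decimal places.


dt = T/N = 1.000000; dx = sigma*sqrt(3*dt) = 0.259808
u = exp(dx) = 1.296681; d = 1/u = 0.771200
p_u = 0.248939, p_m = 0.666667, p_d = 0.084394
Discount per step: exp(-r*dt) = 0.947432
Stock lattice S(k, j) with j the centered position index:
  k=0: S(0,+0) = 28.5200
  k=1: S(1,-1) = 21.9946; S(1,+0) = 28.5200; S(1,+1) = 36.9813
  k=2: S(2,-2) = 16.9623; S(2,-1) = 21.9946; S(2,+0) = 28.5200; S(2,+1) = 36.9813; S(2,+2) = 47.9530
Terminal payoffs V(N, j) = max(S_T - K, 0):
  V(2,-2) = 0.000000; V(2,-1) = 0.000000; V(2,+0) = 1.870000; V(2,+1) = 10.331331; V(2,+2) = 21.302975
Backward induction: V(k, j) = exp(-r*dt) * [p_u * V(k+1, j+1) + p_m * V(k+1, j) + p_d * V(k+1, j-1)]
  V(1,-1) = exp(-r*dt) * [p_u*1.870000 + p_m*0.000000 + p_d*0.000000] = 0.441045
  V(1,+0) = exp(-r*dt) * [p_u*10.331331 + p_m*1.870000 + p_d*0.000000] = 3.617806
  V(1,+1) = exp(-r*dt) * [p_u*21.302975 + p_m*10.331331 + p_d*1.870000] = 11.699379
  V(0,+0) = exp(-r*dt) * [p_u*11.699379 + p_m*3.617806 + p_d*0.441045] = 5.079681

Answer: Price = V(0,0) = 5.0797


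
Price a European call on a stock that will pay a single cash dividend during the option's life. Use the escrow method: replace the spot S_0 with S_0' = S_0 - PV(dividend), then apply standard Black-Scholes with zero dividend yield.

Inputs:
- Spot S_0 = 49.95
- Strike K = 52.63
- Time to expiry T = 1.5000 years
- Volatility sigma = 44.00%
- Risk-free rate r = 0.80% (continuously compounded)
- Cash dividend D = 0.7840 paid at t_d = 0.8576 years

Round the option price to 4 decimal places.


PV(D) = D * exp(-r * t_d) = 0.7840 * 0.99316268 = 0.77863954
S_0' = S_0 - PV(D) = 49.9500 - 0.77863954 = 49.17136046
d1 = (ln(S_0'/K) + (r + sigma^2/2)*T) / (sigma*sqrt(T)) = 0.16557261
d2 = d1 - sigma*sqrt(T) = -0.37331513
exp(-rT) = 0.98807171
N(d1) = 0.56575335; N(d2) = 0.35445696
C = S_0' * N(d1) - K * exp(-rT) * N(d2) = 49.17136046 * 0.56575335 - 52.6300 * 0.98807171 * 0.35445696 = 9.3863

Answer: Price = 9.3863


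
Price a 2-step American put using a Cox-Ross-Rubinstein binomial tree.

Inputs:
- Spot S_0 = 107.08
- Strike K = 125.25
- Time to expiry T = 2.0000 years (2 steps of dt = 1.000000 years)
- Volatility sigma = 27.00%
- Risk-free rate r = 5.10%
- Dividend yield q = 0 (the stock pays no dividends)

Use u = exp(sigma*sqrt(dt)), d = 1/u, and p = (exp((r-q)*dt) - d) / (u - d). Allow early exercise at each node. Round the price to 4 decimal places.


dt = T/N = 1.000000
u = exp(sigma*sqrt(dt)) = 1.309964; d = 1/u = 0.763379
p = (exp((r-q)*dt) - d) / (u - d) = 0.528634
Discount per step: exp(-r*dt) = 0.950279
Stock lattice S(k, i) with i counting down-moves:
  k=0: S(0,0) = 107.0800
  k=1: S(1,0) = 140.2710; S(1,1) = 81.7427
  k=2: S(2,0) = 183.7500; S(2,1) = 107.0800; S(2,2) = 62.4007
Terminal payoffs V(N, i) = max(K - S_T, 0):
  V(2,0) = 0.000000; V(2,1) = 18.170000; V(2,2) = 62.849317
Backward induction: V(k, i) = exp(-r*dt) * [p * V(k+1, i) + (1-p) * V(k+1, i+1)]; then take max(V_cont, immediate exercise) for American.
  V(1,0) = exp(-r*dt) * [p*0.000000 + (1-p)*18.170000] = 8.138871; exercise = 0.000000; V(1,0) = max -> 8.138871
  V(1,1) = exp(-r*dt) * [p*18.170000 + (1-p)*62.849317] = 37.279727; exercise = 43.507324; V(1,1) = max -> 43.507324
  V(0,0) = exp(-r*dt) * [p*8.138871 + (1-p)*43.507324] = 23.576753; exercise = 18.170000; V(0,0) = max -> 23.576753

Answer: Price = V(0,0) = 23.5768


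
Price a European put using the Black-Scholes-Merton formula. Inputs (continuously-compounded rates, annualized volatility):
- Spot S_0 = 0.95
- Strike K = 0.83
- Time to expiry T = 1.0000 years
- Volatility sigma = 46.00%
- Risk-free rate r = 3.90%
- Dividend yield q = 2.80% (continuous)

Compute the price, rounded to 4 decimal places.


Answer: Price = 0.1015

Derivation:
d1 = (ln(S/K) + (r - q + 0.5*sigma^2) * T) / (sigma * sqrt(T)) = 0.54747018
d2 = d1 - sigma * sqrt(T) = 0.08747018
exp(-rT) = 0.96175071; exp(-qT) = 0.97238837
P = K * exp(-rT) * N(-d2) - S_0 * exp(-qT) * N(-d1)
N(-d1) = 0.29202788; N(-d2) = 0.46514889
P = 0.8300 * 0.96175071 * 0.46514889 - 0.9500 * 0.97238837 * 0.29202788 = 0.1015


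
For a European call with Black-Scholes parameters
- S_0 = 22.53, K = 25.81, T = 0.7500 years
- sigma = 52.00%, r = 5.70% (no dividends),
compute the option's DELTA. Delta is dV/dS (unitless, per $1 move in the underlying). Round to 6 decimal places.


Answer: Delta = 0.507295

Derivation:
d1 = 0.0182881043; d2 = -0.4320451057
phi(d1) = 0.3988755719; exp(-qT) = 1.0000000000; exp(-rT) = 0.9581508979
N(d1) = 0.5072954914
Delta = exp(-qT) * N(d1) = 1.0000000000 * 0.5072954914 = 0.507295


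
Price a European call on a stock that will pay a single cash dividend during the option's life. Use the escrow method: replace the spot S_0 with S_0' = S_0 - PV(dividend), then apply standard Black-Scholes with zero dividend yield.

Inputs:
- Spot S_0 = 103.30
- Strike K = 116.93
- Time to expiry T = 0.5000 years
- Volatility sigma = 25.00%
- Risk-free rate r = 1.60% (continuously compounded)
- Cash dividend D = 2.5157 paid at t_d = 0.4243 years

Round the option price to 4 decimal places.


Answer: Price = 2.3154

Derivation:
PV(D) = D * exp(-r * t_d) = 2.5157 * 0.99323419 = 2.49867926
S_0' = S_0 - PV(D) = 103.3000 - 2.49867926 = 100.80132074
d1 = (ln(S_0'/K) + (r + sigma^2/2)*T) / (sigma*sqrt(T)) = -0.70596979
d2 = d1 - sigma*sqrt(T) = -0.88274649
exp(-rT) = 0.99203191
N(d1) = 0.24010346; N(d2) = 0.18868663
C = S_0' * N(d1) - K * exp(-rT) * N(d2) = 100.80132074 * 0.24010346 - 116.9300 * 0.99203191 * 0.18868663 = 2.3154


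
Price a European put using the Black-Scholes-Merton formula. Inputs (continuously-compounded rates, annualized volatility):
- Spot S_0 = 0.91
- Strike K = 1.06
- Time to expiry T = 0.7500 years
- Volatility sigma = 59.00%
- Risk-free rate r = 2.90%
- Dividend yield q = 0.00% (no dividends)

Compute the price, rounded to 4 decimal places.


Answer: Price = 0.2662

Derivation:
d1 = (ln(S/K) + (r - q + 0.5*sigma^2) * T) / (sigma * sqrt(T)) = -0.00057165
d2 = d1 - sigma * sqrt(T) = -0.51152664
exp(-rT) = 0.97848483; exp(-qT) = 1.00000000
P = K * exp(-rT) * N(-d2) - S_0 * exp(-qT) * N(-d1)
N(-d1) = 0.50022806; N(-d2) = 0.69550883
P = 1.0600 * 0.97848483 * 0.69550883 - 0.9100 * 1.00000000 * 0.50022806 = 0.2662


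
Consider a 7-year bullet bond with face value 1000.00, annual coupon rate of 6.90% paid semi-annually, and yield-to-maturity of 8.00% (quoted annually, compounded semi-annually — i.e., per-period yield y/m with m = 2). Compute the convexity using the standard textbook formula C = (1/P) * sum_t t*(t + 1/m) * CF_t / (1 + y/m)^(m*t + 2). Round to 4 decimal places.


Answer: Convexity = 36.0203

Derivation:
Coupon per period c = face * coupon_rate / m = 34.500000
Periods per year m = 2; per-period yield y/m = 0.040000
Number of cashflows N = 14
Cashflows (t years, CF_t, discount factor 1/(1+y/m)^(m*t), PV):
  t = 0.5000: CF_t = 34.500000, DF = 0.961538, PV = 33.173077
  t = 1.0000: CF_t = 34.500000, DF = 0.924556, PV = 31.897189
  t = 1.5000: CF_t = 34.500000, DF = 0.888996, PV = 30.670374
  t = 2.0000: CF_t = 34.500000, DF = 0.854804, PV = 29.490745
  t = 2.5000: CF_t = 34.500000, DF = 0.821927, PV = 28.356485
  t = 3.0000: CF_t = 34.500000, DF = 0.790315, PV = 27.265851
  t = 3.5000: CF_t = 34.500000, DF = 0.759918, PV = 26.217165
  t = 4.0000: CF_t = 34.500000, DF = 0.730690, PV = 25.208812
  t = 4.5000: CF_t = 34.500000, DF = 0.702587, PV = 24.239242
  t = 5.0000: CF_t = 34.500000, DF = 0.675564, PV = 23.306964
  t = 5.5000: CF_t = 34.500000, DF = 0.649581, PV = 22.410542
  t = 6.0000: CF_t = 34.500000, DF = 0.624597, PV = 21.548598
  t = 6.5000: CF_t = 34.500000, DF = 0.600574, PV = 20.719806
  t = 7.0000: CF_t = 1034.500000, DF = 0.577475, PV = 597.397973
Price P = sum_t PV_t = 941.902824
Convexity numerator sum_t t*(t + 1/m) * CF_t / (1+y/m)^(m*t + 2):
  t = 0.5000: term = 15.335187
  t = 1.0000: term = 44.236117
  t = 1.5000: term = 85.069456
  t = 2.0000: term = 136.329256
  t = 2.5000: term = 196.628734
  t = 3.0000: term = 264.692527
  t = 3.5000: term = 339.349393
  t = 4.0000: term = 419.525349
  t = 4.5000: term = 504.237198
  t = 5.0000: term = 592.586451
  t = 5.5000: term = 683.753597
  t = 6.0000: term = 776.992724
  t = 6.5000: term = 871.626453
  t = 7.0000: term = 28997.220407
Convexity = (1/P) * sum = 33927.582848 / 941.902824 = 36.020258


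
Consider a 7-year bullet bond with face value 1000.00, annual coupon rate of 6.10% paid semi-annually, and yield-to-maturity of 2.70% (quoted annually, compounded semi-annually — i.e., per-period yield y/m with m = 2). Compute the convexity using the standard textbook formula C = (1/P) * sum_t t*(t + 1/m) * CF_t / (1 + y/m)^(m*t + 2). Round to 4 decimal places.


Coupon per period c = face * coupon_rate / m = 30.500000
Periods per year m = 2; per-period yield y/m = 0.013500
Number of cashflows N = 14
Cashflows (t years, CF_t, discount factor 1/(1+y/m)^(m*t), PV):
  t = 0.5000: CF_t = 30.500000, DF = 0.986680, PV = 30.093735
  t = 1.0000: CF_t = 30.500000, DF = 0.973537, PV = 29.692881
  t = 1.5000: CF_t = 30.500000, DF = 0.960569, PV = 29.297366
  t = 2.0000: CF_t = 30.500000, DF = 0.947774, PV = 28.907120
  t = 2.5000: CF_t = 30.500000, DF = 0.935150, PV = 28.522072
  t = 3.0000: CF_t = 30.500000, DF = 0.922694, PV = 28.142153
  t = 3.5000: CF_t = 30.500000, DF = 0.910403, PV = 27.767295
  t = 4.0000: CF_t = 30.500000, DF = 0.898276, PV = 27.397429
  t = 4.5000: CF_t = 30.500000, DF = 0.886311, PV = 27.032491
  t = 5.0000: CF_t = 30.500000, DF = 0.874505, PV = 26.672413
  t = 5.5000: CF_t = 30.500000, DF = 0.862857, PV = 26.317132
  t = 6.0000: CF_t = 30.500000, DF = 0.851363, PV = 25.966583
  t = 6.5000: CF_t = 30.500000, DF = 0.840023, PV = 25.620703
  t = 7.0000: CF_t = 1030.500000, DF = 0.828834, PV = 854.113239
Price P = sum_t PV_t = 1215.542612
Convexity numerator sum_t t*(t + 1/m) * CF_t / (1+y/m)^(m*t + 2):
  t = 0.5000: term = 14.648683
  t = 1.0000: term = 43.360680
  t = 1.5000: term = 85.566216
  t = 2.0000: term = 140.710765
  t = 2.5000: term = 208.254710
  t = 3.0000: term = 287.673008
  t = 3.5000: term = 378.454870
  t = 4.0000: term = 480.103436
  t = 4.5000: term = 592.135466
  t = 5.0000: term = 714.081031
  t = 5.5000: term = 845.483214
  t = 6.0000: term = 985.897815
  t = 6.5000: term = 1134.893061
  t = 7.0000: term = 43654.322354
Convexity = (1/P) * sum = 49565.585310 / 1215.542612 = 40.776510

Answer: Convexity = 40.7765


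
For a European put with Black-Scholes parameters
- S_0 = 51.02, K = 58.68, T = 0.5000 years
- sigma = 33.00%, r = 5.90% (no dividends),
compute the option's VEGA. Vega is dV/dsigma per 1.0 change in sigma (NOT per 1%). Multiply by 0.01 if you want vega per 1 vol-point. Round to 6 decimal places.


Answer: Vega = 13.506990

Derivation:
d1 = -0.3563657067; d2 = -0.5897109445
phi(d1) = 0.3743976573; exp(-qT) = 1.0000000000; exp(-rT) = 0.9709308776
Vega = S * exp(-qT) * phi(d1) * sqrt(T) = 51.0200 * 1.0000000000 * 0.3743976573 * 0.7071067812 = 13.506990


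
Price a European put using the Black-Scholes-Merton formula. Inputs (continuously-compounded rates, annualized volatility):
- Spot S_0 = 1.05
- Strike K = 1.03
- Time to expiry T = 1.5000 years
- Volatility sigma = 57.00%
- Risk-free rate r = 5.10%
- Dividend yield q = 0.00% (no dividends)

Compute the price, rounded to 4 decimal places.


Answer: Price = 0.2280

Derivation:
d1 = (ln(S/K) + (r - q + 0.5*sigma^2) * T) / (sigma * sqrt(T)) = 0.48618269
d2 = d1 - sigma * sqrt(T) = -0.21192189
exp(-rT) = 0.92635291; exp(-qT) = 1.00000000
P = K * exp(-rT) * N(-d2) - S_0 * exp(-qT) * N(-d1)
N(-d1) = 0.31341882; N(-d2) = 0.58391601
P = 1.0300 * 0.92635291 * 0.58391601 - 1.0500 * 1.00000000 * 0.31341882 = 0.2280


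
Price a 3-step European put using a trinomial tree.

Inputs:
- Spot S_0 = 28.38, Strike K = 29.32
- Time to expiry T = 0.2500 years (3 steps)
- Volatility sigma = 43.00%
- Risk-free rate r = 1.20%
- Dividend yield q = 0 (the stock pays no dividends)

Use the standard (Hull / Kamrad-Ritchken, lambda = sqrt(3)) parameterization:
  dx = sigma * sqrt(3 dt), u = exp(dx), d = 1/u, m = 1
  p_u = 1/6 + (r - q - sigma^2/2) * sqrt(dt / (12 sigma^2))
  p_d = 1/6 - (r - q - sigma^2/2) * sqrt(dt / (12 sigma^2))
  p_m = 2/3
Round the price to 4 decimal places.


Answer: Price = V(0,0) = 2.8417

Derivation:
dt = T/N = 0.083333; dx = sigma*sqrt(3*dt) = 0.215000
u = exp(dx) = 1.239862; d = 1/u = 0.806541
p_u = 0.151076, p_m = 0.666667, p_d = 0.182258
Discount per step: exp(-r*dt) = 0.999000
Stock lattice S(k, j) with j the centered position index:
  k=0: S(0,+0) = 28.3800
  k=1: S(1,-1) = 22.8896; S(1,+0) = 28.3800; S(1,+1) = 35.1873
  k=2: S(2,-2) = 18.4614; S(2,-1) = 22.8896; S(2,+0) = 28.3800; S(2,+1) = 35.1873; S(2,+2) = 43.6274
  k=3: S(3,-3) = 14.8899; S(3,-2) = 18.4614; S(3,-1) = 22.8896; S(3,+0) = 28.3800; S(3,+1) = 35.1873; S(3,+2) = 43.6274; S(3,+3) = 54.0919
Terminal payoffs V(N, j) = max(K - S_T, 0):
  V(3,-3) = 14.430077; V(3,-2) = 10.858552; V(3,-1) = 6.430354; V(3,+0) = 0.940000; V(3,+1) = 0.000000; V(3,+2) = 0.000000; V(3,+3) = 0.000000
Backward induction: V(k, j) = exp(-r*dt) * [p_u * V(k+1, j+1) + p_m * V(k+1, j) + p_d * V(k+1, j-1)]
  V(2,-2) = exp(-r*dt) * [p_u*6.430354 + p_m*10.858552 + p_d*14.430077] = 10.829662
  V(2,-1) = exp(-r*dt) * [p_u*0.940000 + p_m*6.430354 + p_d*10.858552] = 6.401564
  V(2,+0) = exp(-r*dt) * [p_u*0.000000 + p_m*0.940000 + p_d*6.430354] = 1.796851
  V(2,+1) = exp(-r*dt) * [p_u*0.000000 + p_m*0.000000 + p_d*0.940000] = 0.171151
  V(2,+2) = exp(-r*dt) * [p_u*0.000000 + p_m*0.000000 + p_d*0.000000] = 0.000000
  V(1,-1) = exp(-r*dt) * [p_u*1.796851 + p_m*6.401564 + p_d*10.829662] = 6.506450
  V(1,+0) = exp(-r*dt) * [p_u*0.171151 + p_m*1.796851 + p_d*6.401564] = 2.388103
  V(1,+1) = exp(-r*dt) * [p_u*0.000000 + p_m*0.171151 + p_d*1.796851] = 0.441149
  V(0,+0) = exp(-r*dt) * [p_u*0.441149 + p_m*2.388103 + p_d*6.506450] = 2.841723
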